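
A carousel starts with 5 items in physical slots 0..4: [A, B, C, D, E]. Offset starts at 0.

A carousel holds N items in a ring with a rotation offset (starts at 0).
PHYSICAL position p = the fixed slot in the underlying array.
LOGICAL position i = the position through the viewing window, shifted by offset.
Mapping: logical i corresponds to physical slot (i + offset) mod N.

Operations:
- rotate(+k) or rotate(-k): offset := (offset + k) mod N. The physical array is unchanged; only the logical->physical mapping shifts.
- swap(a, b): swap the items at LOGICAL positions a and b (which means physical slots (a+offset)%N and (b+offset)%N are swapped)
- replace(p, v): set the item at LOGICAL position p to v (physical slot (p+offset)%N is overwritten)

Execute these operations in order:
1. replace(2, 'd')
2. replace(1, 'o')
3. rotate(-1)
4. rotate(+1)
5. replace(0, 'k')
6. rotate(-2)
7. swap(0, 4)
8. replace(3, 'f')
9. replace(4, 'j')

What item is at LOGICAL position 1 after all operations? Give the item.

After op 1 (replace(2, 'd')): offset=0, physical=[A,B,d,D,E], logical=[A,B,d,D,E]
After op 2 (replace(1, 'o')): offset=0, physical=[A,o,d,D,E], logical=[A,o,d,D,E]
After op 3 (rotate(-1)): offset=4, physical=[A,o,d,D,E], logical=[E,A,o,d,D]
After op 4 (rotate(+1)): offset=0, physical=[A,o,d,D,E], logical=[A,o,d,D,E]
After op 5 (replace(0, 'k')): offset=0, physical=[k,o,d,D,E], logical=[k,o,d,D,E]
After op 6 (rotate(-2)): offset=3, physical=[k,o,d,D,E], logical=[D,E,k,o,d]
After op 7 (swap(0, 4)): offset=3, physical=[k,o,D,d,E], logical=[d,E,k,o,D]
After op 8 (replace(3, 'f')): offset=3, physical=[k,f,D,d,E], logical=[d,E,k,f,D]
After op 9 (replace(4, 'j')): offset=3, physical=[k,f,j,d,E], logical=[d,E,k,f,j]

Answer: E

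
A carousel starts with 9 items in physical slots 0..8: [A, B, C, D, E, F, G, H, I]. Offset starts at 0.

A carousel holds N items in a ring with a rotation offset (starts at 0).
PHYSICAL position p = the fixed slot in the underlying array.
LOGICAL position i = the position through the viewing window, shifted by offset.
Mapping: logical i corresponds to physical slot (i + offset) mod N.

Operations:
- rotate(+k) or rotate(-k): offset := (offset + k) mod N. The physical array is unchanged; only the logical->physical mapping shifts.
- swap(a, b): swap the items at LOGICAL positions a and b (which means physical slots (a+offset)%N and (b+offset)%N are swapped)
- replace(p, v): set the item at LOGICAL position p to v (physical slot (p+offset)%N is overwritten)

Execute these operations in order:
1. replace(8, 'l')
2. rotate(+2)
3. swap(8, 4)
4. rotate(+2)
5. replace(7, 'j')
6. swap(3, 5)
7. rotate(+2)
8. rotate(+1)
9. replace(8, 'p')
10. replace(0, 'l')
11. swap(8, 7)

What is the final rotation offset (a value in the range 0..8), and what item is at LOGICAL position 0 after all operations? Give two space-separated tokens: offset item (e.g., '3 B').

After op 1 (replace(8, 'l')): offset=0, physical=[A,B,C,D,E,F,G,H,l], logical=[A,B,C,D,E,F,G,H,l]
After op 2 (rotate(+2)): offset=2, physical=[A,B,C,D,E,F,G,H,l], logical=[C,D,E,F,G,H,l,A,B]
After op 3 (swap(8, 4)): offset=2, physical=[A,G,C,D,E,F,B,H,l], logical=[C,D,E,F,B,H,l,A,G]
After op 4 (rotate(+2)): offset=4, physical=[A,G,C,D,E,F,B,H,l], logical=[E,F,B,H,l,A,G,C,D]
After op 5 (replace(7, 'j')): offset=4, physical=[A,G,j,D,E,F,B,H,l], logical=[E,F,B,H,l,A,G,j,D]
After op 6 (swap(3, 5)): offset=4, physical=[H,G,j,D,E,F,B,A,l], logical=[E,F,B,A,l,H,G,j,D]
After op 7 (rotate(+2)): offset=6, physical=[H,G,j,D,E,F,B,A,l], logical=[B,A,l,H,G,j,D,E,F]
After op 8 (rotate(+1)): offset=7, physical=[H,G,j,D,E,F,B,A,l], logical=[A,l,H,G,j,D,E,F,B]
After op 9 (replace(8, 'p')): offset=7, physical=[H,G,j,D,E,F,p,A,l], logical=[A,l,H,G,j,D,E,F,p]
After op 10 (replace(0, 'l')): offset=7, physical=[H,G,j,D,E,F,p,l,l], logical=[l,l,H,G,j,D,E,F,p]
After op 11 (swap(8, 7)): offset=7, physical=[H,G,j,D,E,p,F,l,l], logical=[l,l,H,G,j,D,E,p,F]

Answer: 7 l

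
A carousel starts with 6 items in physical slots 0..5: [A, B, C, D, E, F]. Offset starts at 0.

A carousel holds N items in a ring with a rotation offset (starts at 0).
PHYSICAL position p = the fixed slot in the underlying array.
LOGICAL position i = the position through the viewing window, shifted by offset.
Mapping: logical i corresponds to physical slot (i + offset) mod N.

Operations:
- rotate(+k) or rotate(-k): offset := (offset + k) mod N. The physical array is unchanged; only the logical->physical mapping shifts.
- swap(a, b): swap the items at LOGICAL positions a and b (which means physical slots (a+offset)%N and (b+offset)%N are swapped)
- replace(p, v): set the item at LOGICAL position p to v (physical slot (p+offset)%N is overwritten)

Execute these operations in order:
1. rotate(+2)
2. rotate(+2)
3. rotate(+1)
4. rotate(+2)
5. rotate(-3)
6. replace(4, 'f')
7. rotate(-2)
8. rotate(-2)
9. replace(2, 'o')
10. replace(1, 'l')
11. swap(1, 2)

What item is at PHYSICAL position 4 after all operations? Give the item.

After op 1 (rotate(+2)): offset=2, physical=[A,B,C,D,E,F], logical=[C,D,E,F,A,B]
After op 2 (rotate(+2)): offset=4, physical=[A,B,C,D,E,F], logical=[E,F,A,B,C,D]
After op 3 (rotate(+1)): offset=5, physical=[A,B,C,D,E,F], logical=[F,A,B,C,D,E]
After op 4 (rotate(+2)): offset=1, physical=[A,B,C,D,E,F], logical=[B,C,D,E,F,A]
After op 5 (rotate(-3)): offset=4, physical=[A,B,C,D,E,F], logical=[E,F,A,B,C,D]
After op 6 (replace(4, 'f')): offset=4, physical=[A,B,f,D,E,F], logical=[E,F,A,B,f,D]
After op 7 (rotate(-2)): offset=2, physical=[A,B,f,D,E,F], logical=[f,D,E,F,A,B]
After op 8 (rotate(-2)): offset=0, physical=[A,B,f,D,E,F], logical=[A,B,f,D,E,F]
After op 9 (replace(2, 'o')): offset=0, physical=[A,B,o,D,E,F], logical=[A,B,o,D,E,F]
After op 10 (replace(1, 'l')): offset=0, physical=[A,l,o,D,E,F], logical=[A,l,o,D,E,F]
After op 11 (swap(1, 2)): offset=0, physical=[A,o,l,D,E,F], logical=[A,o,l,D,E,F]

Answer: E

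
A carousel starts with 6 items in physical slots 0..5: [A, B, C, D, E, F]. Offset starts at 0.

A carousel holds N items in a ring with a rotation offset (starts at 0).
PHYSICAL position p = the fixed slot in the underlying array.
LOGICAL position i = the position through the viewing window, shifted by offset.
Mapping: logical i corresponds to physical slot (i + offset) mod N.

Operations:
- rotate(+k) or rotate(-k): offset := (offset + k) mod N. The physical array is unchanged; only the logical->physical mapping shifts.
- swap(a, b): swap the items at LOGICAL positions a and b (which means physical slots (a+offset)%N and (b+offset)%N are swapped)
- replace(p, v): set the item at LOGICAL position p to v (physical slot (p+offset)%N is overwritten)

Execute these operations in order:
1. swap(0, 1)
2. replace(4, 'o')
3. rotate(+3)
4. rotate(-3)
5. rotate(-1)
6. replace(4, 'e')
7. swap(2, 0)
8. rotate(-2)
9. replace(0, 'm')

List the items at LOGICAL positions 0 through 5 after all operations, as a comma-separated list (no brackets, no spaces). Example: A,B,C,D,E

Answer: m,o,A,B,F,C

Derivation:
After op 1 (swap(0, 1)): offset=0, physical=[B,A,C,D,E,F], logical=[B,A,C,D,E,F]
After op 2 (replace(4, 'o')): offset=0, physical=[B,A,C,D,o,F], logical=[B,A,C,D,o,F]
After op 3 (rotate(+3)): offset=3, physical=[B,A,C,D,o,F], logical=[D,o,F,B,A,C]
After op 4 (rotate(-3)): offset=0, physical=[B,A,C,D,o,F], logical=[B,A,C,D,o,F]
After op 5 (rotate(-1)): offset=5, physical=[B,A,C,D,o,F], logical=[F,B,A,C,D,o]
After op 6 (replace(4, 'e')): offset=5, physical=[B,A,C,e,o,F], logical=[F,B,A,C,e,o]
After op 7 (swap(2, 0)): offset=5, physical=[B,F,C,e,o,A], logical=[A,B,F,C,e,o]
After op 8 (rotate(-2)): offset=3, physical=[B,F,C,e,o,A], logical=[e,o,A,B,F,C]
After op 9 (replace(0, 'm')): offset=3, physical=[B,F,C,m,o,A], logical=[m,o,A,B,F,C]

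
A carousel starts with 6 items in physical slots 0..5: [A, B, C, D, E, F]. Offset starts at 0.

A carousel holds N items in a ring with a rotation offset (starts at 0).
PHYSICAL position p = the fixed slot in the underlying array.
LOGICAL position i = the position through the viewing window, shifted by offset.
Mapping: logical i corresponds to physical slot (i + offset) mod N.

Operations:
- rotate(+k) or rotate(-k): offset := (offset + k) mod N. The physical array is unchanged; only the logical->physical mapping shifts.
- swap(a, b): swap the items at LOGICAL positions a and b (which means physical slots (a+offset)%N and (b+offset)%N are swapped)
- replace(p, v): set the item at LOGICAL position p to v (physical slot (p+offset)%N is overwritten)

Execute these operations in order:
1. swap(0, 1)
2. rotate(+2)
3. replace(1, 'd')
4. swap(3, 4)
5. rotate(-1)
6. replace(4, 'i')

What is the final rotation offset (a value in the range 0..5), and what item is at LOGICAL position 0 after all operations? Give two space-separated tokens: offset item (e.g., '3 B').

After op 1 (swap(0, 1)): offset=0, physical=[B,A,C,D,E,F], logical=[B,A,C,D,E,F]
After op 2 (rotate(+2)): offset=2, physical=[B,A,C,D,E,F], logical=[C,D,E,F,B,A]
After op 3 (replace(1, 'd')): offset=2, physical=[B,A,C,d,E,F], logical=[C,d,E,F,B,A]
After op 4 (swap(3, 4)): offset=2, physical=[F,A,C,d,E,B], logical=[C,d,E,B,F,A]
After op 5 (rotate(-1)): offset=1, physical=[F,A,C,d,E,B], logical=[A,C,d,E,B,F]
After op 6 (replace(4, 'i')): offset=1, physical=[F,A,C,d,E,i], logical=[A,C,d,E,i,F]

Answer: 1 A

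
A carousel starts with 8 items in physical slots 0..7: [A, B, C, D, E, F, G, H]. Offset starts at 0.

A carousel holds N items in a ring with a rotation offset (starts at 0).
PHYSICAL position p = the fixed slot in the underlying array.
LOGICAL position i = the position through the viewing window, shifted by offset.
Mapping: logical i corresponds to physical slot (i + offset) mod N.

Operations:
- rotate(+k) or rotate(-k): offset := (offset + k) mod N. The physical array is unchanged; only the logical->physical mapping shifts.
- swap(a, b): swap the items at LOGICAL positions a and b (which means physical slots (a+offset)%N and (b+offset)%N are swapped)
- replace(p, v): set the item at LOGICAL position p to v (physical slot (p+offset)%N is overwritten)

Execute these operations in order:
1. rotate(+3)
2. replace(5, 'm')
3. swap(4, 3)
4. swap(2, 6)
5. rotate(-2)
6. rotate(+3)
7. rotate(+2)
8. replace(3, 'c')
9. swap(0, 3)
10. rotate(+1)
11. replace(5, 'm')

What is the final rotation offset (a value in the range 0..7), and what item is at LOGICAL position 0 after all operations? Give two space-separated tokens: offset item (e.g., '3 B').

Answer: 7 G

Derivation:
After op 1 (rotate(+3)): offset=3, physical=[A,B,C,D,E,F,G,H], logical=[D,E,F,G,H,A,B,C]
After op 2 (replace(5, 'm')): offset=3, physical=[m,B,C,D,E,F,G,H], logical=[D,E,F,G,H,m,B,C]
After op 3 (swap(4, 3)): offset=3, physical=[m,B,C,D,E,F,H,G], logical=[D,E,F,H,G,m,B,C]
After op 4 (swap(2, 6)): offset=3, physical=[m,F,C,D,E,B,H,G], logical=[D,E,B,H,G,m,F,C]
After op 5 (rotate(-2)): offset=1, physical=[m,F,C,D,E,B,H,G], logical=[F,C,D,E,B,H,G,m]
After op 6 (rotate(+3)): offset=4, physical=[m,F,C,D,E,B,H,G], logical=[E,B,H,G,m,F,C,D]
After op 7 (rotate(+2)): offset=6, physical=[m,F,C,D,E,B,H,G], logical=[H,G,m,F,C,D,E,B]
After op 8 (replace(3, 'c')): offset=6, physical=[m,c,C,D,E,B,H,G], logical=[H,G,m,c,C,D,E,B]
After op 9 (swap(0, 3)): offset=6, physical=[m,H,C,D,E,B,c,G], logical=[c,G,m,H,C,D,E,B]
After op 10 (rotate(+1)): offset=7, physical=[m,H,C,D,E,B,c,G], logical=[G,m,H,C,D,E,B,c]
After op 11 (replace(5, 'm')): offset=7, physical=[m,H,C,D,m,B,c,G], logical=[G,m,H,C,D,m,B,c]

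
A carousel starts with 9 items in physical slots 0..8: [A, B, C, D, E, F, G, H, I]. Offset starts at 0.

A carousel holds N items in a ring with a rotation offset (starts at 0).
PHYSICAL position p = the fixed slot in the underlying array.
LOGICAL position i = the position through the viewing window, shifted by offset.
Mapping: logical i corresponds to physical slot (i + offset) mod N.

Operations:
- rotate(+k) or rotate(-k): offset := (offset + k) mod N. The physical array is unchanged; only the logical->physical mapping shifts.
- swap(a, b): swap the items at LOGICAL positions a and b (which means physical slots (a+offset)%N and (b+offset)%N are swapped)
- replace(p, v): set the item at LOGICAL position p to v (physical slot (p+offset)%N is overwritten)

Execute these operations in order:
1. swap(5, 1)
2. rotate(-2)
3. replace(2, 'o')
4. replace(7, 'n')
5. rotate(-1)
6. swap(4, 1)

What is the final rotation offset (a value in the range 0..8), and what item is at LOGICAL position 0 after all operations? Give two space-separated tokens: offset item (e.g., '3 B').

Answer: 6 G

Derivation:
After op 1 (swap(5, 1)): offset=0, physical=[A,F,C,D,E,B,G,H,I], logical=[A,F,C,D,E,B,G,H,I]
After op 2 (rotate(-2)): offset=7, physical=[A,F,C,D,E,B,G,H,I], logical=[H,I,A,F,C,D,E,B,G]
After op 3 (replace(2, 'o')): offset=7, physical=[o,F,C,D,E,B,G,H,I], logical=[H,I,o,F,C,D,E,B,G]
After op 4 (replace(7, 'n')): offset=7, physical=[o,F,C,D,E,n,G,H,I], logical=[H,I,o,F,C,D,E,n,G]
After op 5 (rotate(-1)): offset=6, physical=[o,F,C,D,E,n,G,H,I], logical=[G,H,I,o,F,C,D,E,n]
After op 6 (swap(4, 1)): offset=6, physical=[o,H,C,D,E,n,G,F,I], logical=[G,F,I,o,H,C,D,E,n]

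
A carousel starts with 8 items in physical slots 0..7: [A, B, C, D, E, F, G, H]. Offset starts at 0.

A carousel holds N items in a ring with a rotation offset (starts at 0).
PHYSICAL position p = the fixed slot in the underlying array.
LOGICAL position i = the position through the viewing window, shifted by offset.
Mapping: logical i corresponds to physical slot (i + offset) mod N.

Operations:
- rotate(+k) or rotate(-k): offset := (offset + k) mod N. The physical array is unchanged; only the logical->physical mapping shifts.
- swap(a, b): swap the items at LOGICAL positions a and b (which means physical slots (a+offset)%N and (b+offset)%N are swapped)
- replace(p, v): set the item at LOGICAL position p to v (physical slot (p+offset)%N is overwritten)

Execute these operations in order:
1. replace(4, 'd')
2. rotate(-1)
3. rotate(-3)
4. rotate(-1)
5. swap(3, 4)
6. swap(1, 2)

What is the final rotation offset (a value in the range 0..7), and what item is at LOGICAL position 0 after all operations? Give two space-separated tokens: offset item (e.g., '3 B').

Answer: 3 D

Derivation:
After op 1 (replace(4, 'd')): offset=0, physical=[A,B,C,D,d,F,G,H], logical=[A,B,C,D,d,F,G,H]
After op 2 (rotate(-1)): offset=7, physical=[A,B,C,D,d,F,G,H], logical=[H,A,B,C,D,d,F,G]
After op 3 (rotate(-3)): offset=4, physical=[A,B,C,D,d,F,G,H], logical=[d,F,G,H,A,B,C,D]
After op 4 (rotate(-1)): offset=3, physical=[A,B,C,D,d,F,G,H], logical=[D,d,F,G,H,A,B,C]
After op 5 (swap(3, 4)): offset=3, physical=[A,B,C,D,d,F,H,G], logical=[D,d,F,H,G,A,B,C]
After op 6 (swap(1, 2)): offset=3, physical=[A,B,C,D,F,d,H,G], logical=[D,F,d,H,G,A,B,C]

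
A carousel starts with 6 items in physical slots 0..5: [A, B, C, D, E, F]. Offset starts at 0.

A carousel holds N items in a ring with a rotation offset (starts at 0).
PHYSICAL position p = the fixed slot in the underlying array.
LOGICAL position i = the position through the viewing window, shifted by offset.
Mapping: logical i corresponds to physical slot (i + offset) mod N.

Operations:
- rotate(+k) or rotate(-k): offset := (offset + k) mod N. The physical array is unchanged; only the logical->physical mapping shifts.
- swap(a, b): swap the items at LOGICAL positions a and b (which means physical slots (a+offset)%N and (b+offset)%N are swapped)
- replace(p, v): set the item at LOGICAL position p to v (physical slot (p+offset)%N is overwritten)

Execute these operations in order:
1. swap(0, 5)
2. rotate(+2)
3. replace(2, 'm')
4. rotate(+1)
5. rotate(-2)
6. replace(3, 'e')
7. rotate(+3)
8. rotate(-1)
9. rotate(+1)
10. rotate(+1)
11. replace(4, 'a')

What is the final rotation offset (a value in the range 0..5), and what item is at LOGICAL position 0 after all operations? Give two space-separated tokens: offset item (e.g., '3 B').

After op 1 (swap(0, 5)): offset=0, physical=[F,B,C,D,E,A], logical=[F,B,C,D,E,A]
After op 2 (rotate(+2)): offset=2, physical=[F,B,C,D,E,A], logical=[C,D,E,A,F,B]
After op 3 (replace(2, 'm')): offset=2, physical=[F,B,C,D,m,A], logical=[C,D,m,A,F,B]
After op 4 (rotate(+1)): offset=3, physical=[F,B,C,D,m,A], logical=[D,m,A,F,B,C]
After op 5 (rotate(-2)): offset=1, physical=[F,B,C,D,m,A], logical=[B,C,D,m,A,F]
After op 6 (replace(3, 'e')): offset=1, physical=[F,B,C,D,e,A], logical=[B,C,D,e,A,F]
After op 7 (rotate(+3)): offset=4, physical=[F,B,C,D,e,A], logical=[e,A,F,B,C,D]
After op 8 (rotate(-1)): offset=3, physical=[F,B,C,D,e,A], logical=[D,e,A,F,B,C]
After op 9 (rotate(+1)): offset=4, physical=[F,B,C,D,e,A], logical=[e,A,F,B,C,D]
After op 10 (rotate(+1)): offset=5, physical=[F,B,C,D,e,A], logical=[A,F,B,C,D,e]
After op 11 (replace(4, 'a')): offset=5, physical=[F,B,C,a,e,A], logical=[A,F,B,C,a,e]

Answer: 5 A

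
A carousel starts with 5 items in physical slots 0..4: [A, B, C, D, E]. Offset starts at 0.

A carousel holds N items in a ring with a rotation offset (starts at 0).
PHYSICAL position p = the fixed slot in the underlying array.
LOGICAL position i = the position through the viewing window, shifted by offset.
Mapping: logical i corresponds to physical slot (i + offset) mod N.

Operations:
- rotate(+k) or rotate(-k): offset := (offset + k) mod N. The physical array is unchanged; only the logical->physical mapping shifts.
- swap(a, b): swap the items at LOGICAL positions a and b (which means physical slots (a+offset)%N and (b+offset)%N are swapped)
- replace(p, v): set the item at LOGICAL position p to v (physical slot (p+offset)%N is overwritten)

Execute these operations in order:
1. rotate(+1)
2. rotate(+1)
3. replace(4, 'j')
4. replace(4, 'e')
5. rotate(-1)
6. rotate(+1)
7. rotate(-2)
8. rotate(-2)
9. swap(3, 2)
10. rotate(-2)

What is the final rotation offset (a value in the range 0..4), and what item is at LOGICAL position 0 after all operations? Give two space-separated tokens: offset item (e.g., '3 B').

After op 1 (rotate(+1)): offset=1, physical=[A,B,C,D,E], logical=[B,C,D,E,A]
After op 2 (rotate(+1)): offset=2, physical=[A,B,C,D,E], logical=[C,D,E,A,B]
After op 3 (replace(4, 'j')): offset=2, physical=[A,j,C,D,E], logical=[C,D,E,A,j]
After op 4 (replace(4, 'e')): offset=2, physical=[A,e,C,D,E], logical=[C,D,E,A,e]
After op 5 (rotate(-1)): offset=1, physical=[A,e,C,D,E], logical=[e,C,D,E,A]
After op 6 (rotate(+1)): offset=2, physical=[A,e,C,D,E], logical=[C,D,E,A,e]
After op 7 (rotate(-2)): offset=0, physical=[A,e,C,D,E], logical=[A,e,C,D,E]
After op 8 (rotate(-2)): offset=3, physical=[A,e,C,D,E], logical=[D,E,A,e,C]
After op 9 (swap(3, 2)): offset=3, physical=[e,A,C,D,E], logical=[D,E,e,A,C]
After op 10 (rotate(-2)): offset=1, physical=[e,A,C,D,E], logical=[A,C,D,E,e]

Answer: 1 A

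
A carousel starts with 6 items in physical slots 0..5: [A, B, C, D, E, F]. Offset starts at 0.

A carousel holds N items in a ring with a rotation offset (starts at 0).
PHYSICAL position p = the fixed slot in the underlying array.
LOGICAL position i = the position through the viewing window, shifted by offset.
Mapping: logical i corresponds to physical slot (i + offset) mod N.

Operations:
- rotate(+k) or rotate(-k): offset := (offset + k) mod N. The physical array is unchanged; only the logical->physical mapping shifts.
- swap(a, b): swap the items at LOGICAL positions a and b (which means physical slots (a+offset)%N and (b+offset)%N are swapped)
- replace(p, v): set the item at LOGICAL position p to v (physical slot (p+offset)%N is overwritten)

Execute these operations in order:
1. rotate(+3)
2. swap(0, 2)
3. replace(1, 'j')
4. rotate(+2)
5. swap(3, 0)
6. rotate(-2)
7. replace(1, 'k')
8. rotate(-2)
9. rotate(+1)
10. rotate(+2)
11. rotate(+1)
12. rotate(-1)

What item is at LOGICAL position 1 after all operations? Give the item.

After op 1 (rotate(+3)): offset=3, physical=[A,B,C,D,E,F], logical=[D,E,F,A,B,C]
After op 2 (swap(0, 2)): offset=3, physical=[A,B,C,F,E,D], logical=[F,E,D,A,B,C]
After op 3 (replace(1, 'j')): offset=3, physical=[A,B,C,F,j,D], logical=[F,j,D,A,B,C]
After op 4 (rotate(+2)): offset=5, physical=[A,B,C,F,j,D], logical=[D,A,B,C,F,j]
After op 5 (swap(3, 0)): offset=5, physical=[A,B,D,F,j,C], logical=[C,A,B,D,F,j]
After op 6 (rotate(-2)): offset=3, physical=[A,B,D,F,j,C], logical=[F,j,C,A,B,D]
After op 7 (replace(1, 'k')): offset=3, physical=[A,B,D,F,k,C], logical=[F,k,C,A,B,D]
After op 8 (rotate(-2)): offset=1, physical=[A,B,D,F,k,C], logical=[B,D,F,k,C,A]
After op 9 (rotate(+1)): offset=2, physical=[A,B,D,F,k,C], logical=[D,F,k,C,A,B]
After op 10 (rotate(+2)): offset=4, physical=[A,B,D,F,k,C], logical=[k,C,A,B,D,F]
After op 11 (rotate(+1)): offset=5, physical=[A,B,D,F,k,C], logical=[C,A,B,D,F,k]
After op 12 (rotate(-1)): offset=4, physical=[A,B,D,F,k,C], logical=[k,C,A,B,D,F]

Answer: C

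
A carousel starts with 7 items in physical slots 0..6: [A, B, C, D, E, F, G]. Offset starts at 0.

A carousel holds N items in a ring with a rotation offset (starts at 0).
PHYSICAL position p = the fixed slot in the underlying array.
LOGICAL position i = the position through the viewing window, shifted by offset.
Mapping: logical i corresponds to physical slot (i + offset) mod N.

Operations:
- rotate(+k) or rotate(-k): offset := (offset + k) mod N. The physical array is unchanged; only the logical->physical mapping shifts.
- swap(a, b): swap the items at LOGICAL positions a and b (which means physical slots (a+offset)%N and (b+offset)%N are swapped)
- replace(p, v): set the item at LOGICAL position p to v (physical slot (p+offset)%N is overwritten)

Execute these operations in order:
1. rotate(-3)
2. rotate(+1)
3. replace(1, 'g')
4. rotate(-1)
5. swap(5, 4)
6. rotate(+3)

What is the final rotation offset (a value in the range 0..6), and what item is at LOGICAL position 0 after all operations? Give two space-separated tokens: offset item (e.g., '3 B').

Answer: 0 A

Derivation:
After op 1 (rotate(-3)): offset=4, physical=[A,B,C,D,E,F,G], logical=[E,F,G,A,B,C,D]
After op 2 (rotate(+1)): offset=5, physical=[A,B,C,D,E,F,G], logical=[F,G,A,B,C,D,E]
After op 3 (replace(1, 'g')): offset=5, physical=[A,B,C,D,E,F,g], logical=[F,g,A,B,C,D,E]
After op 4 (rotate(-1)): offset=4, physical=[A,B,C,D,E,F,g], logical=[E,F,g,A,B,C,D]
After op 5 (swap(5, 4)): offset=4, physical=[A,C,B,D,E,F,g], logical=[E,F,g,A,C,B,D]
After op 6 (rotate(+3)): offset=0, physical=[A,C,B,D,E,F,g], logical=[A,C,B,D,E,F,g]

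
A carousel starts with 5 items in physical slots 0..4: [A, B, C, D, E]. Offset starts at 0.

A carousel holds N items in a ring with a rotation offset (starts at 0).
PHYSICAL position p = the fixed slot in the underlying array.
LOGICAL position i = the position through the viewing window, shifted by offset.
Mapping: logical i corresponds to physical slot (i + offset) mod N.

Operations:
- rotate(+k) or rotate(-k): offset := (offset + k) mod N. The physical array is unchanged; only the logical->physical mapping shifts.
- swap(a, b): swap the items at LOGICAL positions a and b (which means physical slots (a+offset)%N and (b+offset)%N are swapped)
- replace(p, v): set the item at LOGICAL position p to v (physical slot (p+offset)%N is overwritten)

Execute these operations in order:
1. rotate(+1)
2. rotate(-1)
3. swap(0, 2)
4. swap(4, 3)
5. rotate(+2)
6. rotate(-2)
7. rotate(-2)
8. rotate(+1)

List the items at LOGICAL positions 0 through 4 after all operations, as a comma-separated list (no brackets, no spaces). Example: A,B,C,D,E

After op 1 (rotate(+1)): offset=1, physical=[A,B,C,D,E], logical=[B,C,D,E,A]
After op 2 (rotate(-1)): offset=0, physical=[A,B,C,D,E], logical=[A,B,C,D,E]
After op 3 (swap(0, 2)): offset=0, physical=[C,B,A,D,E], logical=[C,B,A,D,E]
After op 4 (swap(4, 3)): offset=0, physical=[C,B,A,E,D], logical=[C,B,A,E,D]
After op 5 (rotate(+2)): offset=2, physical=[C,B,A,E,D], logical=[A,E,D,C,B]
After op 6 (rotate(-2)): offset=0, physical=[C,B,A,E,D], logical=[C,B,A,E,D]
After op 7 (rotate(-2)): offset=3, physical=[C,B,A,E,D], logical=[E,D,C,B,A]
After op 8 (rotate(+1)): offset=4, physical=[C,B,A,E,D], logical=[D,C,B,A,E]

Answer: D,C,B,A,E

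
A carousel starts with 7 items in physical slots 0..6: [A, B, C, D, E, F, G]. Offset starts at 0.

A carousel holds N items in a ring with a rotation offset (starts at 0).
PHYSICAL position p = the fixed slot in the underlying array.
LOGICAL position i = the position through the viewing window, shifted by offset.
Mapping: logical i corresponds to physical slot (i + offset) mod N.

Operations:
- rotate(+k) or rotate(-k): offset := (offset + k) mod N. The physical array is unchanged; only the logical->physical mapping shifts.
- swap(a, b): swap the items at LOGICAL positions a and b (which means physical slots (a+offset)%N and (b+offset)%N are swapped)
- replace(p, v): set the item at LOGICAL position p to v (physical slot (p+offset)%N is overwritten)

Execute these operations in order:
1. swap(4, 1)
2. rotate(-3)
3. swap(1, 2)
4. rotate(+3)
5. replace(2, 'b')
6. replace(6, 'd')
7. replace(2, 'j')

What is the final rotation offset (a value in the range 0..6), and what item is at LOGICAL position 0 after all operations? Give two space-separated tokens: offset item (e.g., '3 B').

After op 1 (swap(4, 1)): offset=0, physical=[A,E,C,D,B,F,G], logical=[A,E,C,D,B,F,G]
After op 2 (rotate(-3)): offset=4, physical=[A,E,C,D,B,F,G], logical=[B,F,G,A,E,C,D]
After op 3 (swap(1, 2)): offset=4, physical=[A,E,C,D,B,G,F], logical=[B,G,F,A,E,C,D]
After op 4 (rotate(+3)): offset=0, physical=[A,E,C,D,B,G,F], logical=[A,E,C,D,B,G,F]
After op 5 (replace(2, 'b')): offset=0, physical=[A,E,b,D,B,G,F], logical=[A,E,b,D,B,G,F]
After op 6 (replace(6, 'd')): offset=0, physical=[A,E,b,D,B,G,d], logical=[A,E,b,D,B,G,d]
After op 7 (replace(2, 'j')): offset=0, physical=[A,E,j,D,B,G,d], logical=[A,E,j,D,B,G,d]

Answer: 0 A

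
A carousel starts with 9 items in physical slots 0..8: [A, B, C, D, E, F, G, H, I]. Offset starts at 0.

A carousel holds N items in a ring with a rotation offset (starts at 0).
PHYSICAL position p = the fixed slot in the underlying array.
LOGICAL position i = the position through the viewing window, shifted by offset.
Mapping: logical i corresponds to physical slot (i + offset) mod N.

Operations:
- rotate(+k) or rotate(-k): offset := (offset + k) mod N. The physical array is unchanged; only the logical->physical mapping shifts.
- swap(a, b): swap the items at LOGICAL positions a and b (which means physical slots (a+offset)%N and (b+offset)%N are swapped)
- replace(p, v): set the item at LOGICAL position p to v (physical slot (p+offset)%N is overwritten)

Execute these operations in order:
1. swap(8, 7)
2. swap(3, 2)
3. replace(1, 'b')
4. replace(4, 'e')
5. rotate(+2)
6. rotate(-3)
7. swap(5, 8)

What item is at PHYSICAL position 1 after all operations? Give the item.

Answer: b

Derivation:
After op 1 (swap(8, 7)): offset=0, physical=[A,B,C,D,E,F,G,I,H], logical=[A,B,C,D,E,F,G,I,H]
After op 2 (swap(3, 2)): offset=0, physical=[A,B,D,C,E,F,G,I,H], logical=[A,B,D,C,E,F,G,I,H]
After op 3 (replace(1, 'b')): offset=0, physical=[A,b,D,C,E,F,G,I,H], logical=[A,b,D,C,E,F,G,I,H]
After op 4 (replace(4, 'e')): offset=0, physical=[A,b,D,C,e,F,G,I,H], logical=[A,b,D,C,e,F,G,I,H]
After op 5 (rotate(+2)): offset=2, physical=[A,b,D,C,e,F,G,I,H], logical=[D,C,e,F,G,I,H,A,b]
After op 6 (rotate(-3)): offset=8, physical=[A,b,D,C,e,F,G,I,H], logical=[H,A,b,D,C,e,F,G,I]
After op 7 (swap(5, 8)): offset=8, physical=[A,b,D,C,I,F,G,e,H], logical=[H,A,b,D,C,I,F,G,e]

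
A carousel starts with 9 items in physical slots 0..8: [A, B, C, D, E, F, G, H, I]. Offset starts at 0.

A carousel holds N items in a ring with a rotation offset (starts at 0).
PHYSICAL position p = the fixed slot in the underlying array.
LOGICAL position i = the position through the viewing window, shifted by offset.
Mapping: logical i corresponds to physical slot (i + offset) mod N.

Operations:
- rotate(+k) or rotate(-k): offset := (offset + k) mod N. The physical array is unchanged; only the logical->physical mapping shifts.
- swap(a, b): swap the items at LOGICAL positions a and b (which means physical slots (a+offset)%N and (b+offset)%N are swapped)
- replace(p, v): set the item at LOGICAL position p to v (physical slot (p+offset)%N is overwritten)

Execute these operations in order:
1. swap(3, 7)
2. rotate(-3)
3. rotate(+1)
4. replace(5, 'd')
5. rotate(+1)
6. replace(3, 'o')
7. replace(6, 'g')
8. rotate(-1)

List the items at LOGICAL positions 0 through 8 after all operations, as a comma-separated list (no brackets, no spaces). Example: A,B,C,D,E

Answer: D,I,A,B,o,d,E,g,G

Derivation:
After op 1 (swap(3, 7)): offset=0, physical=[A,B,C,H,E,F,G,D,I], logical=[A,B,C,H,E,F,G,D,I]
After op 2 (rotate(-3)): offset=6, physical=[A,B,C,H,E,F,G,D,I], logical=[G,D,I,A,B,C,H,E,F]
After op 3 (rotate(+1)): offset=7, physical=[A,B,C,H,E,F,G,D,I], logical=[D,I,A,B,C,H,E,F,G]
After op 4 (replace(5, 'd')): offset=7, physical=[A,B,C,d,E,F,G,D,I], logical=[D,I,A,B,C,d,E,F,G]
After op 5 (rotate(+1)): offset=8, physical=[A,B,C,d,E,F,G,D,I], logical=[I,A,B,C,d,E,F,G,D]
After op 6 (replace(3, 'o')): offset=8, physical=[A,B,o,d,E,F,G,D,I], logical=[I,A,B,o,d,E,F,G,D]
After op 7 (replace(6, 'g')): offset=8, physical=[A,B,o,d,E,g,G,D,I], logical=[I,A,B,o,d,E,g,G,D]
After op 8 (rotate(-1)): offset=7, physical=[A,B,o,d,E,g,G,D,I], logical=[D,I,A,B,o,d,E,g,G]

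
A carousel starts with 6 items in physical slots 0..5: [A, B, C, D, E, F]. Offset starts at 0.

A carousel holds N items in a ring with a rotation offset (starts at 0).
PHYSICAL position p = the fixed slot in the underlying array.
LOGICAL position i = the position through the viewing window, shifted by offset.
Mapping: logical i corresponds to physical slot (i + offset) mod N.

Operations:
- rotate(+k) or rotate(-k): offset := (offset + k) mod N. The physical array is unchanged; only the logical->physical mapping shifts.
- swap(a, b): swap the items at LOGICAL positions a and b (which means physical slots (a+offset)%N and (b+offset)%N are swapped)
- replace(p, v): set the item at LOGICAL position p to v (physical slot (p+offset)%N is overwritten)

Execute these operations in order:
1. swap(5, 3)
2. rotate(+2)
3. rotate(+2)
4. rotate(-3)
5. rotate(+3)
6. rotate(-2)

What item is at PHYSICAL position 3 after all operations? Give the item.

Answer: F

Derivation:
After op 1 (swap(5, 3)): offset=0, physical=[A,B,C,F,E,D], logical=[A,B,C,F,E,D]
After op 2 (rotate(+2)): offset=2, physical=[A,B,C,F,E,D], logical=[C,F,E,D,A,B]
After op 3 (rotate(+2)): offset=4, physical=[A,B,C,F,E,D], logical=[E,D,A,B,C,F]
After op 4 (rotate(-3)): offset=1, physical=[A,B,C,F,E,D], logical=[B,C,F,E,D,A]
After op 5 (rotate(+3)): offset=4, physical=[A,B,C,F,E,D], logical=[E,D,A,B,C,F]
After op 6 (rotate(-2)): offset=2, physical=[A,B,C,F,E,D], logical=[C,F,E,D,A,B]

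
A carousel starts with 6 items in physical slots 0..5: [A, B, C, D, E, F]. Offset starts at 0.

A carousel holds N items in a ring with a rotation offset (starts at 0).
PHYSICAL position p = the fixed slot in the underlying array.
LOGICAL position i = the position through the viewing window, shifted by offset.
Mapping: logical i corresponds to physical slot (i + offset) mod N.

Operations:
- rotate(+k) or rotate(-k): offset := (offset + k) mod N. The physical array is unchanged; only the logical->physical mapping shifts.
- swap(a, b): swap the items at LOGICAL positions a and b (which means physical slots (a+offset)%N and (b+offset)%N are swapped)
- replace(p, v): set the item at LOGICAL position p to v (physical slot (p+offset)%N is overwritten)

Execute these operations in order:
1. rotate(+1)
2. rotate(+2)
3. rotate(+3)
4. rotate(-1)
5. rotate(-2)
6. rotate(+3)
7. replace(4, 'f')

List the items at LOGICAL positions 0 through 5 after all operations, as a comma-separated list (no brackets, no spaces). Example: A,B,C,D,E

Answer: A,B,C,D,f,F

Derivation:
After op 1 (rotate(+1)): offset=1, physical=[A,B,C,D,E,F], logical=[B,C,D,E,F,A]
After op 2 (rotate(+2)): offset=3, physical=[A,B,C,D,E,F], logical=[D,E,F,A,B,C]
After op 3 (rotate(+3)): offset=0, physical=[A,B,C,D,E,F], logical=[A,B,C,D,E,F]
After op 4 (rotate(-1)): offset=5, physical=[A,B,C,D,E,F], logical=[F,A,B,C,D,E]
After op 5 (rotate(-2)): offset=3, physical=[A,B,C,D,E,F], logical=[D,E,F,A,B,C]
After op 6 (rotate(+3)): offset=0, physical=[A,B,C,D,E,F], logical=[A,B,C,D,E,F]
After op 7 (replace(4, 'f')): offset=0, physical=[A,B,C,D,f,F], logical=[A,B,C,D,f,F]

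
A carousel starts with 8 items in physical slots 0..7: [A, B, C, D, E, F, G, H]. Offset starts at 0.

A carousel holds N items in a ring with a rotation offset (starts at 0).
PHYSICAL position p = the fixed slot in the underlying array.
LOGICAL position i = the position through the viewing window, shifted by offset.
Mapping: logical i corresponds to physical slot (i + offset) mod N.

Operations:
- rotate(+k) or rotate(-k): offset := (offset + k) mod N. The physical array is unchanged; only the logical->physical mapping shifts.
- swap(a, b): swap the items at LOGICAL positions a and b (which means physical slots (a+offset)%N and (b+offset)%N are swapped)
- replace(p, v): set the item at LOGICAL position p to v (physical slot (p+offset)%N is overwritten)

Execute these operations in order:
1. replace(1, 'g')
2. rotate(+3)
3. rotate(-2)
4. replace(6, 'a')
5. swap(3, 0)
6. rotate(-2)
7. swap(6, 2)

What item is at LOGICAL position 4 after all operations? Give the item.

After op 1 (replace(1, 'g')): offset=0, physical=[A,g,C,D,E,F,G,H], logical=[A,g,C,D,E,F,G,H]
After op 2 (rotate(+3)): offset=3, physical=[A,g,C,D,E,F,G,H], logical=[D,E,F,G,H,A,g,C]
After op 3 (rotate(-2)): offset=1, physical=[A,g,C,D,E,F,G,H], logical=[g,C,D,E,F,G,H,A]
After op 4 (replace(6, 'a')): offset=1, physical=[A,g,C,D,E,F,G,a], logical=[g,C,D,E,F,G,a,A]
After op 5 (swap(3, 0)): offset=1, physical=[A,E,C,D,g,F,G,a], logical=[E,C,D,g,F,G,a,A]
After op 6 (rotate(-2)): offset=7, physical=[A,E,C,D,g,F,G,a], logical=[a,A,E,C,D,g,F,G]
After op 7 (swap(6, 2)): offset=7, physical=[A,F,C,D,g,E,G,a], logical=[a,A,F,C,D,g,E,G]

Answer: D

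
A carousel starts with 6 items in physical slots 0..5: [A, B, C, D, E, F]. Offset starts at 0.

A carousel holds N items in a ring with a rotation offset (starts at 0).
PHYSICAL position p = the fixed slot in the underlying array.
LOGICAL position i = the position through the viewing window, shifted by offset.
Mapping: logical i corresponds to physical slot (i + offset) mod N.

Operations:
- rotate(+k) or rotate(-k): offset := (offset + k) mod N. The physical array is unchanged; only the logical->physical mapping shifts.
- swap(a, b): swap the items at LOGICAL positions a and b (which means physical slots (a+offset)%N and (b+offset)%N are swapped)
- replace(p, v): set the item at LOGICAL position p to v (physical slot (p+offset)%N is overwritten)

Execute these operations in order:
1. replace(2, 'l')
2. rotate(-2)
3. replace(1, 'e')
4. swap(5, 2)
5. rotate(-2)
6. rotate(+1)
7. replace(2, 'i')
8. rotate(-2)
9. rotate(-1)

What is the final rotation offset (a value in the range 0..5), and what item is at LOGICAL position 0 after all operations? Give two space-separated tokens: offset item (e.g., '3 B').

After op 1 (replace(2, 'l')): offset=0, physical=[A,B,l,D,E,F], logical=[A,B,l,D,E,F]
After op 2 (rotate(-2)): offset=4, physical=[A,B,l,D,E,F], logical=[E,F,A,B,l,D]
After op 3 (replace(1, 'e')): offset=4, physical=[A,B,l,D,E,e], logical=[E,e,A,B,l,D]
After op 4 (swap(5, 2)): offset=4, physical=[D,B,l,A,E,e], logical=[E,e,D,B,l,A]
After op 5 (rotate(-2)): offset=2, physical=[D,B,l,A,E,e], logical=[l,A,E,e,D,B]
After op 6 (rotate(+1)): offset=3, physical=[D,B,l,A,E,e], logical=[A,E,e,D,B,l]
After op 7 (replace(2, 'i')): offset=3, physical=[D,B,l,A,E,i], logical=[A,E,i,D,B,l]
After op 8 (rotate(-2)): offset=1, physical=[D,B,l,A,E,i], logical=[B,l,A,E,i,D]
After op 9 (rotate(-1)): offset=0, physical=[D,B,l,A,E,i], logical=[D,B,l,A,E,i]

Answer: 0 D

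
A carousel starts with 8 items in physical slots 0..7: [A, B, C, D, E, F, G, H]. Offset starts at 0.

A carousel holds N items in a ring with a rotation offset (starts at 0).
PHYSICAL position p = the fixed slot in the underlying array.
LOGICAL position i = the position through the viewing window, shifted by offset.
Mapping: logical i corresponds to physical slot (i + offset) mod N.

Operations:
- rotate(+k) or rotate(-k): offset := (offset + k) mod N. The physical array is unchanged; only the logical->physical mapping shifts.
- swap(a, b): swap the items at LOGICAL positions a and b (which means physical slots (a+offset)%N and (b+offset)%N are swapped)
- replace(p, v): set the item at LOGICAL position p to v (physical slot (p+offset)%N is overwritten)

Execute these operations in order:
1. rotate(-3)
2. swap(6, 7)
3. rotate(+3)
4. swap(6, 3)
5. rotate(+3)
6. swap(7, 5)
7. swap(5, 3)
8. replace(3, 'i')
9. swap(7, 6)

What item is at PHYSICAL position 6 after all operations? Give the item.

Answer: i

Derivation:
After op 1 (rotate(-3)): offset=5, physical=[A,B,C,D,E,F,G,H], logical=[F,G,H,A,B,C,D,E]
After op 2 (swap(6, 7)): offset=5, physical=[A,B,C,E,D,F,G,H], logical=[F,G,H,A,B,C,E,D]
After op 3 (rotate(+3)): offset=0, physical=[A,B,C,E,D,F,G,H], logical=[A,B,C,E,D,F,G,H]
After op 4 (swap(6, 3)): offset=0, physical=[A,B,C,G,D,F,E,H], logical=[A,B,C,G,D,F,E,H]
After op 5 (rotate(+3)): offset=3, physical=[A,B,C,G,D,F,E,H], logical=[G,D,F,E,H,A,B,C]
After op 6 (swap(7, 5)): offset=3, physical=[C,B,A,G,D,F,E,H], logical=[G,D,F,E,H,C,B,A]
After op 7 (swap(5, 3)): offset=3, physical=[E,B,A,G,D,F,C,H], logical=[G,D,F,C,H,E,B,A]
After op 8 (replace(3, 'i')): offset=3, physical=[E,B,A,G,D,F,i,H], logical=[G,D,F,i,H,E,B,A]
After op 9 (swap(7, 6)): offset=3, physical=[E,A,B,G,D,F,i,H], logical=[G,D,F,i,H,E,A,B]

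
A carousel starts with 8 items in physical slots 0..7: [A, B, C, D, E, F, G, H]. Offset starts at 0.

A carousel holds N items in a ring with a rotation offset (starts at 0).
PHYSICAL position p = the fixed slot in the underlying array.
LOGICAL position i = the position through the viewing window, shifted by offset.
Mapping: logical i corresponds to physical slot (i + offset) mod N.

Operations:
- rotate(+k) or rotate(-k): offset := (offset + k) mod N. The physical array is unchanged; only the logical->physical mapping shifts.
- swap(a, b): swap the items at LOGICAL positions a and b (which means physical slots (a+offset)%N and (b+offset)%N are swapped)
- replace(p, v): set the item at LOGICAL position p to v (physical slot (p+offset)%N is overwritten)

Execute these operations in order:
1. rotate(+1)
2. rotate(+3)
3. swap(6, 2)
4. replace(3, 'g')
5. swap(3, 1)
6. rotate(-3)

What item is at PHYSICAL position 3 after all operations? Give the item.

After op 1 (rotate(+1)): offset=1, physical=[A,B,C,D,E,F,G,H], logical=[B,C,D,E,F,G,H,A]
After op 2 (rotate(+3)): offset=4, physical=[A,B,C,D,E,F,G,H], logical=[E,F,G,H,A,B,C,D]
After op 3 (swap(6, 2)): offset=4, physical=[A,B,G,D,E,F,C,H], logical=[E,F,C,H,A,B,G,D]
After op 4 (replace(3, 'g')): offset=4, physical=[A,B,G,D,E,F,C,g], logical=[E,F,C,g,A,B,G,D]
After op 5 (swap(3, 1)): offset=4, physical=[A,B,G,D,E,g,C,F], logical=[E,g,C,F,A,B,G,D]
After op 6 (rotate(-3)): offset=1, physical=[A,B,G,D,E,g,C,F], logical=[B,G,D,E,g,C,F,A]

Answer: D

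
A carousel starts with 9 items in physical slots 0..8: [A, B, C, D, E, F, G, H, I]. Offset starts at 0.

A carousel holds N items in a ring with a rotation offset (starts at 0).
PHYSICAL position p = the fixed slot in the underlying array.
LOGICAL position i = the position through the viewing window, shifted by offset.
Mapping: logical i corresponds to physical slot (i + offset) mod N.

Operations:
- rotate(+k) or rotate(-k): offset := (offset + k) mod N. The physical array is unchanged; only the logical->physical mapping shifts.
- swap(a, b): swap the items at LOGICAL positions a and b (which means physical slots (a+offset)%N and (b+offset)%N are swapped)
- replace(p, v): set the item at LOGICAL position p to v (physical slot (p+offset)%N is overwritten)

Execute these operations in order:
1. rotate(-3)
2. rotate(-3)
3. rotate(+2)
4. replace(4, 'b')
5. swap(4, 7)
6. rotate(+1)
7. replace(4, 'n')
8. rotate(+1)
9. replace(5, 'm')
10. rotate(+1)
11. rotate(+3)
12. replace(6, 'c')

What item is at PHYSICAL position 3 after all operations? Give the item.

After op 1 (rotate(-3)): offset=6, physical=[A,B,C,D,E,F,G,H,I], logical=[G,H,I,A,B,C,D,E,F]
After op 2 (rotate(-3)): offset=3, physical=[A,B,C,D,E,F,G,H,I], logical=[D,E,F,G,H,I,A,B,C]
After op 3 (rotate(+2)): offset=5, physical=[A,B,C,D,E,F,G,H,I], logical=[F,G,H,I,A,B,C,D,E]
After op 4 (replace(4, 'b')): offset=5, physical=[b,B,C,D,E,F,G,H,I], logical=[F,G,H,I,b,B,C,D,E]
After op 5 (swap(4, 7)): offset=5, physical=[D,B,C,b,E,F,G,H,I], logical=[F,G,H,I,D,B,C,b,E]
After op 6 (rotate(+1)): offset=6, physical=[D,B,C,b,E,F,G,H,I], logical=[G,H,I,D,B,C,b,E,F]
After op 7 (replace(4, 'n')): offset=6, physical=[D,n,C,b,E,F,G,H,I], logical=[G,H,I,D,n,C,b,E,F]
After op 8 (rotate(+1)): offset=7, physical=[D,n,C,b,E,F,G,H,I], logical=[H,I,D,n,C,b,E,F,G]
After op 9 (replace(5, 'm')): offset=7, physical=[D,n,C,m,E,F,G,H,I], logical=[H,I,D,n,C,m,E,F,G]
After op 10 (rotate(+1)): offset=8, physical=[D,n,C,m,E,F,G,H,I], logical=[I,D,n,C,m,E,F,G,H]
After op 11 (rotate(+3)): offset=2, physical=[D,n,C,m,E,F,G,H,I], logical=[C,m,E,F,G,H,I,D,n]
After op 12 (replace(6, 'c')): offset=2, physical=[D,n,C,m,E,F,G,H,c], logical=[C,m,E,F,G,H,c,D,n]

Answer: m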